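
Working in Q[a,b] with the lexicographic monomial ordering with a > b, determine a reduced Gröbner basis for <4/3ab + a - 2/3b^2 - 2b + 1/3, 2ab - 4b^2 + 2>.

G = {a + 2b^2 - 2b - 1, b^3 - 1/2b - 1/2}

Buchberger's algorithm terminates because the ascending chain of leading-term ideals stabilizes.

f_1 = 4/3ab + a - 2/3b^2 - 2b + 1/3, LT = ab.
f_2 = 2ab - 4b^2 + 2, LT = ab.

S(f_1,f_2): lcm = ab. S = 3/4a + 3/2b^2 - 3/2b - 3/4.
  leading term a: no divisor's leading term divides it; move 3/4a to the remainder.
  leading term b^2: no divisor's leading term divides it; move 3/2b^2 to the remainder.
  leading term b: no divisor's leading term divides it; move -3/2b to the remainder.
  leading term 1: no divisor's leading term divides it; move -3/4 to the remainder.
  remainder 3/4a + 3/2b^2 - 3/2b - 3/4 ≠ 0; add g_3 = 3/4a + 3/2b^2 - 3/2b - 3/4 to the basis.

S(f_1,g_3): lcm = ab. S = 3/4a - 2b^3 + 3/2b^2 - 1/2b + 1/4.
  leading term a: subtract (1)·g_3 from 3/4a - 2b^3 + 3/2b^2 - 1/2b + 1/4 → -2b^3 + b + 1
  leading term b^3: no divisor's leading term divides it; move -2b^3 to the remainder.
  leading term b: no divisor's leading term divides it; move b to the remainder.
  leading term 1: no divisor's leading term divides it; move 1 to the remainder.
  remainder -2b^3 + b + 1 ≠ 0; add g_4 = -2b^3 + b + 1 to the basis.

The other S-polynomials (S(f_2,g_3), S(f_1,g_4), S(f_2,g_4), S(g_3,g_4)) all reduce to 0 modulo the current basis, so we have a Gröbner basis.
Inter-reduce: drop elements whose leading term is divisible by another's, tail-reduce, and make monic.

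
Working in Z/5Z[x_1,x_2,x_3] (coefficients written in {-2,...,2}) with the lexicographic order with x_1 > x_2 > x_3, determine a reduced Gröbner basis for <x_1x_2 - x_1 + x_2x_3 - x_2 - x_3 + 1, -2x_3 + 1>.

G = {x_1x_2 - x_1 + 2x_2 - 2, x_3 + 2}

f_1 = x_1x_2 - x_1 + x_2x_3 - x_2 - x_3 + 1, LT = x_1x_2.
f_2 = -2x_3 + 1, LT = x_3.

The S-polynomials (S(f_1,f_2)) all reduce to 0 modulo the current basis, so we have a Gröbner basis.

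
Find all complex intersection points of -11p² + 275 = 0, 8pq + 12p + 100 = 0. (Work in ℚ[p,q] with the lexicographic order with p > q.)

{(5, -4), (-5, 1)}

Compute a lex Gröbner basis by Buchberger's algorithm.
f_1 = -11p² + 275, LT = p².
f_2 = 8pq + 12p + 100, LT = pq.

S(f_1,f_2): lcm = p²q. S = -3/2p² - 25/2p - 25q.
  leading term p²: subtract (3/22)·f_1 from -3/2p² - 25/2p - 25q → -25/2p - 25q - 75/2
  leading term p: no divisor's leading term divides it; move -25/2p to the remainder.
  leading term q: no divisor's leading term divides it; move -25q to the remainder.
  leading term 1: no divisor's leading term divides it; move -75/2 to the remainder.
  remainder -25/2p - 25q - 75/2 ≠ 0; add h_3 = -25/2p - 25q - 75/2 to the basis.

S(f_2,h_3): lcm = pq. S = 3/2p - 2q² - 3q + 25/2.
  leading term p: subtract (-3/25)·h_3 from 3/2p - 2q² - 3q + 25/2 → -2q² - 6q + 8
  leading term q²: no divisor's leading term divides it; move -2q² to the remainder.
  leading term q: no divisor's leading term divides it; move -6q to the remainder.
  leading term 1: no divisor's leading term divides it; move 8 to the remainder.
  remainder -2q² - 6q + 8 ≠ 0; add h_4 = -2q² - 6q + 8 to the basis.

The other S-polynomials (S(f_1,h_3), S(f_1,h_4), S(f_2,h_4), S(h_3,h_4)) all reduce to 0 modulo the current basis, so we have a Gröbner basis.
Inter-reduce: drop elements whose leading term is divisible by another's, tail-reduce, and make monic.
Reduced Gröbner basis: {p + 2q + 3, q² + 3q - 4}.

The lex basis is triangular: the last element involves only q. Solving q² + 3q - 4 = 0 gives q ∈ {-4, 1}; substituting each value into the earlier elements determines the remaining variables.
  q = -4: the earlier basis element becomes p - 5 = 0, giving p = 5 — point (5, -4).
  q = 1: the earlier basis element becomes p + 5 = 0, giving p = -5 — point (-5, 1).
Substituting each solution back into the original system confirms all equations vanish.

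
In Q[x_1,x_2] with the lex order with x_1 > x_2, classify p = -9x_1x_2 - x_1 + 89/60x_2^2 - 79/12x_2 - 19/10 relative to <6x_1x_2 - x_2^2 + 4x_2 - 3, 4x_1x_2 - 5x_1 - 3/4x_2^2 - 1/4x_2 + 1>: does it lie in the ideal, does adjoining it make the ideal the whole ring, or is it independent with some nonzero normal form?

Adjoining -9x_1x_2 - x_1 + 89/60x_2^2 - 79/12x_2 - 19/10 makes the ideal the whole ring: the system is inconsistent.

First compute the reduced Gröbner basis of I by Buchberger's algorithm.
f_1 = 6x_1x_2 - x_2^2 + 4x_2 - 3, LT = x_1x_2.
f_2 = 4x_1x_2 - 5x_1 - 3/4x_2^2 - 1/4x_2 + 1, LT = x_1x_2.

S(f_1,f_2): lcm = x_1x_2. S = 5/4x_1 + 1/48x_2^2 + 35/48x_2 - 3/4.
  leading term x_1: no divisor's leading term divides it; move 5/4x_1 to the remainder.
  leading term x_2^2: no divisor's leading term divides it; move 1/48x_2^2 to the remainder.
  leading term x_2: no divisor's leading term divides it; move 35/48x_2 to the remainder.
  leading term 1: no divisor's leading term divides it; move -3/4 to the remainder.
  remainder 5/4x_1 + 1/48x_2^2 + 35/48x_2 - 3/4 ≠ 0; add h_3 = 5/4x_1 + 1/48x_2^2 + 35/48x_2 - 3/4 to the basis.

S(f_1,h_3): lcm = x_1x_2. S = -1/60x_2^3 - 3/4x_2^2 + 19/15x_2 - 1/2.
  leading term x_2^3: no divisor's leading term divides it; move -1/60x_2^3 to the remainder.
  leading term x_2^2: no divisor's leading term divides it; move -3/4x_2^2 to the remainder.
  leading term x_2: no divisor's leading term divides it; move 19/15x_2 to the remainder.
  leading term 1: no divisor's leading term divides it; move -1/2 to the remainder.
  remainder -1/60x_2^3 - 3/4x_2^2 + 19/15x_2 - 1/2 ≠ 0; add h_4 = -1/60x_2^3 - 3/4x_2^2 + 19/15x_2 - 1/2 to the basis.

The other S-polynomials (S(f_2,h_3), S(f_1,h_4), S(f_2,h_4), S(h_3,h_4)) all reduce to 0 modulo the current basis, so we have a Gröbner basis.
Inter-reduce: drop elements whose leading term is divisible by another's, tail-reduce, and make monic.
Reduced Gröbner basis: {x_1 + 1/60x_2^2 + 7/12x_2 - 3/5, x_2^3 + 45x_2^2 - 76x_2 + 30}.
Label its elements g_1 = x_1 + 1/60x_2^2 + 7/12x_2 - 3/5, g_2 = x_2^3 + 45x_2^2 - 76x_2 + 30.

Reduce p = -9x_1x_2 - x_1 + 89/60x_2^2 - 79/12x_2 - 19/10 modulo G:
  leading term x_1x_2: subtract (-9x_2)·g_1 from -9x_1x_2 - x_1 + 89/60x_2^2 - 79/12x_2 - 19/10 → -x_1 + 3/20x_2^3 + 101/15x_2^2 - 719/60x_2 - 19/10
  leading term x_1: subtract (-1)·g_1 from -x_1 + 3/20x_2^3 + 101/15x_2^2 - 719/60x_2 - 19/10 → 3/20x_2^3 + 27/4x_2^2 - 57/5x_2 - 5/2
  leading term x_2^3: subtract (3/20)·g_2 from 3/20x_2^3 + 27/4x_2^2 - 57/5x_2 - 5/2 → -7
  leading term 1: no divisor's leading term divides it; move -7 to the remainder.
  normal form = -7.
The normal form is nonzero, so p ∉ I. Since p minus its normal form lies in I, I + (p) = I + (r) where r = -7; decide whether this ideal is the whole ring.
Here r = -7 is a nonzero constant, hence a unit: 1 ∈ I + (p), the Gröbner basis of I + (p) is {1}, and the enlarged system has no common solution — adjoining p is inconsistent.

The remainder on division by a Gröbner basis is unique — it is the normal form.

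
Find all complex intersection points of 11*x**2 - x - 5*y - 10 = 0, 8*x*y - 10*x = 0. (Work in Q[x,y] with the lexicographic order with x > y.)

{(0, -2), (1/22 - sqrt(179)/11, 5/4), (1/22 + sqrt(179)/11, 5/4)}

Compute a lex Gröbner basis by Buchberger's algorithm.
f_1 = 11*x**2 - x - 5*y - 10, LT = x**2.
f_2 = 8*x*y - 10*x, LT = x*y.

S(f_1,f_2): lcm = x**2*y. S = 5/4*x**2 - 1/11*x*y - 5/11*y**2 - 10/11*y.
  reduce S modulo (f_1, f_2):
  remainder -5/11*y**2 - 15/44*y + 25/22 ≠ 0; add h_3 = -5/11*y**2 - 15/44*y + 25/22 to the basis.

The other S-polynomials (S(f_1,h_3), S(f_2,h_3)) all reduce to 0 modulo the current basis, so we have a Gröbner basis.
Inter-reduce: drop elements whose leading term is divisible by another's, tail-reduce, and make monic.
Reduced Gröbner basis: {x**2 - 1/11*x - 5/11*y - 10/11, x*y - 5/4*x, y**2 + 3/4*y - 5/2}.

Since the basis is lex-ordered, y**2 + 3/4*y - 5/2 is univariate in y. Its roots are {-2, 5/4}. Back-substituting each root into the other basis elements fixes the other coordinates.
  y = -2: the earlier basis elements become x**2 - 1/11*x = 0; -13/4*x = 0, giving x = 0 — point (0, -2).
  y = 5/4: the earlier basis element becomes x**2 - 1/11*x - 65/44 = 0, giving x = 1/22 - sqrt(179)/11, 1/22 + sqrt(179)/11 — points (1/22 - sqrt(179)/11, 5/4), (1/22 + sqrt(179)/11, 5/4).
Zero-dimensionality of the ideal guarantees finitely many solutions over ℂ.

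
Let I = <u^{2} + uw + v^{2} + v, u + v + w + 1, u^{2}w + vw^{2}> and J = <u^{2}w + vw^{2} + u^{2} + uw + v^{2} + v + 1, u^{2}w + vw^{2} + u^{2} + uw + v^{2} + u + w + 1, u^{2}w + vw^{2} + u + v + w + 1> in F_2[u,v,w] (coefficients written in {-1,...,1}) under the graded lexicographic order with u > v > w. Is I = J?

For a fixed monomial order, each ideal has a unique reduced Gröbner basis; comparing bases decides equality.
Buchberger on the first generating set:
f_1 = u^{2} + uw + v^{2} + v, LT = u^{2}.
f_2 = u + v + w + 1, LT = u.
f_3 = u^{2}w + vw^{2}, LT = u^{2}w.

S(f_1,f_2): lcm = u^{2}. S = uv + v^{2} + u + v.
  reduce S modulo (f_1, f_2, f_3):
  remainder vw + v + w + 1 ≠ 0; add g_4 = vw + v + w + 1 to the basis.

S(f_1,f_3): lcm = u^{2}w. S = uw^{2} + v^{2}w + vw^{2} + vw.
  reduce S modulo (f_1, f_2, f_3, g_4):
  remainder w^{3} + v^{2} + w^{2} + v ≠ 0; add g_5 = w^{3} + v^{2} + w^{2} + v to the basis.

S(f_3,g_4): lcm = u^{2}vw. S = v^{2}w^{2} + u^{2}v + u^{2}w + u^{2}.
  reduce S modulo (f_1, f_2, f_3, g_4, g_5):
  remainder v^{3} + v ≠ 0; add g_6 = v^{3} + v to the basis.

The other S-polynomials (S(f_2,f_3), S(f_1,g_4), S(f_2,g_4), S(f_1,g_5), S(f_2,g_5), S(f_3,g_5), S(g_4,g_5), S(f_1,g_6), S(f_2,g_6), S(f_3,g_6), S(g_4,g_6), S(g_5,g_6)) all reduce to 0 modulo the current basis, so we have a Gröbner basis.
Inter-reduce: drop elements whose leading term is divisible by another's, tail-reduce, and make monic.
Reduced Gröbner basis: {v^{3} + v, w^{3} + v^{2} + w^{2} + v, vw + v + w + 1, u + v + w + 1}.

Buchberger on the second generating set:
h_1 = u^{2}w + vw^{2} + u^{2} + uw + v^{2} + v + 1, LT = u^{2}w.
h_2 = u^{2}w + vw^{2} + u^{2} + uw + v^{2} + u + w + 1, LT = u^{2}w.
h_3 = u^{2}w + vw^{2} + u + v + w + 1, LT = u^{2}w.

S(h_1,h_2): lcm = u^{2}w. S = u + v + w.
  reduce S modulo (h_1, h_2, h_3):
  remainder u + v + w ≠ 0; add k_4 = u + v + w to the basis.

S(h_1,h_3): lcm = u^{2}w. S = u^{2} + uw + v^{2} + u + w.
  reduce S modulo (h_1, h_2, h_3, k_4):
  remainder vw + v ≠ 0; add k_5 = vw + v to the basis.

S(h_1,k_4): lcm = u^{2}w. S = uvw + uw^{2} + vw^{2} + u^{2} + uw + v^{2} + v + 1.
  reduce S modulo (h_1, h_2, h_3, k_4, k_5):
  remainder w^{3} + v^{2} + v + 1 ≠ 0; add k_6 = w^{3} + v^{2} + v + 1 to the basis.

S(h_1,k_5): lcm = u^{2}vw. S = v^{2}w^{2} + uvw + v^{3} + v^{2} + v.
  reduce S modulo (h_1, h_2, h_3, k_4, k_5, k_6):
  remainder v^{3} + v^{2} ≠ 0; add k_7 = v^{3} + v^{2} to the basis.

The other S-polynomials (S(h_2,h_3), S(h_2,k_4), S(h_3,k_4), S(h_2,k_5), S(h_3,k_5), S(k_4,k_5), S(h_1,k_6), S(h_2,k_6), S(h_3,k_6), S(k_4,k_6), S(k_5,k_6), S(h_1,k_7), S(h_2,k_7), S(h_3,k_7), S(k_4,k_7), S(k_5,k_7), S(k_6,k_7)) all reduce to 0 modulo the current basis, so we have a Gröbner basis.
Inter-reduce: drop elements whose leading term is divisible by another's, tail-reduce, and make monic.
Reduced Gröbner basis: {v^{3} + v^{2}, w^{3} + v^{2} + v + 1, vw + v, u + v + w}.

The bases are distinct; the ideals are different.

No, the ideals differ.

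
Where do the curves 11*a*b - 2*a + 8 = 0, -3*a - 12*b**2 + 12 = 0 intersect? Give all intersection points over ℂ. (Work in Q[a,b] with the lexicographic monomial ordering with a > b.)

Compute a lex Gröbner basis by Buchberger's algorithm.
f_1 = 11*a*b - 2*a + 8, LT = a*b.
f_2 = -3*a - 12*b**2 + 12, LT = a.

S(f_1,f_2): lcm = a*b. S = -2/11*a - 4*b**3 + 4*b + 8/11.
  leading term a: subtract (2/33)·f_2 from -2/11*a - 4*b**3 + 4*b + 8/11 → -4*b**3 + 8/11*b**2 + 4*b
  leading term b**3: no divisor's leading term divides it; move -4*b**3 to the remainder.
  leading term b**2: no divisor's leading term divides it; move 8/11*b**2 to the remainder.
  leading term b: no divisor's leading term divides it; move 4*b to the remainder.
  remainder -4*b**3 + 8/11*b**2 + 4*b ≠ 0; add h_3 = -4*b**3 + 8/11*b**2 + 4*b to the basis.

The other S-polynomials (S(f_1,h_3), S(f_2,h_3)) all reduce to 0 modulo the current basis, so we have a Gröbner basis.
Inter-reduce: drop elements whose leading term is divisible by another's, tail-reduce, and make monic.
Reduced Gröbner basis: {a + 4*b**2 - 4, b**3 - 2/11*b**2 - b}.

A lex Gröbner basis eliminates variables successively. Here b**3 - 2/11*b**2 - b depends only on b, with roots {0, 1/11 - sqrt(122)/11, 1/11 + sqrt(122)/11}; lifting each root through the earlier basis elements recovers the full solutions.
  b = 0: the earlier basis element becomes a - 4 = 0, giving a = 4 — point (4, 0).
  b = 1/11 - sqrt(122)/11: the earlier basis element becomes a - 8*sqrt(122)/121 + 8/121 = 0, giving a = -8/121 + 8*sqrt(122)/121 — point (-8/121 + 8*sqrt(122)/121, 1/11 - sqrt(122)/11).
  b = 1/11 + sqrt(122)/11: the earlier basis element becomes a + 8/121 + 8*sqrt(122)/121 = 0, giving a = -8*sqrt(122)/121 - 8/121 — point (-8*sqrt(122)/121 - 8/121, 1/11 + sqrt(122)/11).

{(4, 0), (-8/121 + 8*sqrt(122)/121, 1/11 - sqrt(122)/11), (-8*sqrt(122)/121 - 8/121, 1/11 + sqrt(122)/11)}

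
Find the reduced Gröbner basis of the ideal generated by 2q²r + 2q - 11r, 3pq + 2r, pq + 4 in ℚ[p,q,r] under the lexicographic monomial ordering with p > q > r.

G = {p + 8/11q + 4/33, q² + ⅙q - 11/2, r - 6}

Buchberger's algorithm terminates because the ascending chain of leading-term ideals stabilizes.

f_1 = 2q²r + 2q - 11r, LT = q²r.
f_2 = 3pq + 2r, LT = pq.
f_3 = pq + 4, LT = pq.

S(f_1,f_2): lcm = pq²r. S = pq - 11/2pr - ⅔qr².
  leading term pq: subtract (⅓)·f_2 from pq - 11/2pr - ⅔qr² → -11/2pr - ⅔qr² - ⅔r
  leading term pr: no divisor's leading term divides it; move -11/2pr to the remainder.
  leading term qr²: no divisor's leading term divides it; move -⅔qr² to the remainder.
  leading term r: no divisor's leading term divides it; move -⅔r to the remainder.
  remainder -11/2pr - ⅔qr² - ⅔r ≠ 0; add g_4 = -11/2pr - ⅔qr² - ⅔r to the basis.

S(f_1,f_3): lcm = pq²r. S = pq - 11/2pr - 4qr.
  leading term pq: subtract (⅓)·f_2 from pq - 11/2pr - 4qr → -11/2pr - 4qr - ⅔r
  leading term pr: subtract (1)·g_4 from -11/2pr - 4qr - ⅔r → ⅔qr² - 4qr
  leading term qr²: no divisor's leading term divides it; move ⅔qr² to the remainder.
  leading term qr: no divisor's leading term divides it; move -4qr to the remainder.
  remainder ⅔qr² - 4qr ≠ 0; add g_5 = ⅔qr² - 4qr to the basis.

S(f_2,f_3): lcm = pq. S = ⅔r - 4.
  leading term r: no divisor's leading term divides it; move ⅔r to the remainder.
  leading term 1: no divisor's leading term divides it; move -4 to the remainder.
  remainder ⅔r - 4 ≠ 0; add g_6 = ⅔r - 4 to the basis.

S(f_1,g_6): lcm = q²r. S = 6q² + q - 11/2r.
  leading term q²: no divisor's leading term divides it; move 6q² to the remainder.
  leading term q: no divisor's leading term divides it; move q to the remainder.
  leading term r: subtract (-33/4)·g_6 from -11/2r → -33
  leading term 1: no divisor's leading term divides it; move -33 to the remainder.
  remainder 6q² + q - 33 ≠ 0; add g_7 = 6q² + q - 33 to the basis.

S(g_4,g_6): lcm = pr. S = 6p + 4/33qr² + 4/33r.
  leading term p: no divisor's leading term divides it; move 6p to the remainder.
  leading term qr²: subtract (2/11)·g_5 from 4/33qr² + 4/33r → 8/11qr + 4/33r
  leading term qr: subtract (12/11q)·g_6 from 8/11qr + 4/33r → 48/11q + 4/33r
  leading term q: no divisor's leading term divides it; move 48/11q to the remainder.
  leading term r: subtract (2/11)·g_6 from 4/33r → 8/11
  leading term 1: no divisor's leading term divides it; move 8/11 to the remainder.
  remainder 6p + 48/11q + 8/11 ≠ 0; add g_8 = 6p + 48/11q + 8/11 to the basis.

The other S-polynomials (S(f_1,g_4), S(f_2,g_4), S(f_3,g_4), S(f_1,g_5), S(f_2,g_5), S(f_3,g_5), S(g_4,g_5), S(f_2,g_6), S(f_3,g_6), S(g_5,g_6), S(f_1,g_7), S(f_2,g_7), S(f_3,g_7), S(g_4,g_7), S(g_5,g_7), S(g_6,g_7), S(f_1,g_8), S(f_2,g_8), S(f_3,g_8), S(g_4,g_8), S(g_5,g_8), S(g_6,g_8), S(g_7,g_8)) all reduce to 0 modulo the current basis, so we have a Gröbner basis.
Inter-reduce: drop elements whose leading term is divisible by another's, tail-reduce, and make monic.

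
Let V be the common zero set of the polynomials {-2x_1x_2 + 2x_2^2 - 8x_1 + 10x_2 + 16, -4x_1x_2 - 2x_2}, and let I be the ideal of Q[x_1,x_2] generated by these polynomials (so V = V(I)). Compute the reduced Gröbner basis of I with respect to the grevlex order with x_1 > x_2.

G = {x_1^2 - 3/2x_1 - 1, x_1x_2 + 1/2x_2, x_2^2 - 4x_1 + 11/2x_2 + 8}

The reduced Gröbner basis is the canonical form of the ideal for this ordering.

f_1 = -2x_1x_2 + 2x_2^2 - 8x_1 + 10x_2 + 16, LT = x_1x_2.
f_2 = -4x_1x_2 - 2x_2, LT = x_1x_2.

S(f_1,f_2): lcm = x_1x_2. S = -x_2^2 + 4x_1 - 11/2x_2 - 8.
  leading term x_2^2: no divisor's leading term divides it; move -x_2^2 to the remainder.
  leading term x_1: no divisor's leading term divides it; move 4x_1 to the remainder.
  leading term x_2: no divisor's leading term divides it; move -11/2x_2 to the remainder.
  leading term 1: no divisor's leading term divides it; move -8 to the remainder.
  remainder -x_2^2 + 4x_1 - 11/2x_2 - 8 ≠ 0; add g_3 = -x_2^2 + 4x_1 - 11/2x_2 - 8 to the basis.

S(f_1,g_3): lcm = x_1x_2^2. S = -x_2^3 + 4x_1^2 - 3/2x_1x_2 - 5x_2^2 - 8x_1 - 8x_2.
  leading term x_2^3: subtract (x_2)·g_3 from -x_2^3 + 4x_1^2 - 3/2x_1x_2 - 5x_2^2 - 8x_1 - 8x_2 → 4x_1^2 - 11/2x_1x_2 + 1/2x_2^2 - 8x_1
  leading term x_1^2: no divisor's leading term divides it; move 4x_1^2 to the remainder.
  leading term x_1x_2: subtract (11/4)·f_1 from -11/2x_1x_2 + 1/2x_2^2 - 8x_1 → -5x_2^2 + 14x_1 - 55/2x_2 - 44
  leading term x_2^2: subtract (5)·g_3 from -5x_2^2 + 14x_1 - 55/2x_2 - 44 → -6x_1 - 4
  leading term x_1: no divisor's leading term divides it; move -6x_1 to the remainder.
  leading term 1: no divisor's leading term divides it; move -4 to the remainder.
  remainder 4x_1^2 - 6x_1 - 4 ≠ 0; add g_4 = 4x_1^2 - 6x_1 - 4 to the basis.

The other S-polynomials (S(f_2,g_3), S(f_1,g_4), S(f_2,g_4), S(g_3,g_4)) all reduce to 0 modulo the current basis, so we have a Gröbner basis.
Inter-reduce: drop elements whose leading term is divisible by another's, tail-reduce, and make monic.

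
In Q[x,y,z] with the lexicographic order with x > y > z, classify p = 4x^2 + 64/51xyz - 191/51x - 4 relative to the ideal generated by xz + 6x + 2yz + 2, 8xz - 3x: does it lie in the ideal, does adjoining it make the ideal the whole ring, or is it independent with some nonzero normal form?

First compute the reduced Gröbner basis of I by Buchberger's algorithm.
f_1 = xz + 6x + 2yz + 2, LT = xz.
f_2 = 8xz - 3x, LT = xz.

S(f_1,f_2): lcm = xz. S = 51/8x + 2yz + 2.
  reduce S modulo (f_1, f_2):
  remainder 51/8x + 2yz + 2 ≠ 0; add h_3 = 51/8x + 2yz + 2 to the basis.

S(f_1,h_3): lcm = xz. S = 6x - 16/51yz^2 + 2yz - 16/51z + 2.
  reduce S modulo (f_1, f_2, h_3):
  remainder -16/51yz^2 + 2/17yz - 16/51z + 2/17 ≠ 0; add h_4 = -16/51yz^2 + 2/17yz - 16/51z + 2/17 to the basis.

The other S-polynomials (S(f_2,h_3), S(f_1,h_4), S(f_2,h_4), S(h_3,h_4)) all reduce to 0 modulo the current basis, so we have a Gröbner basis.
Inter-reduce: drop elements whose leading term is divisible by another's, tail-reduce, and make monic.
Reduced Gröbner basis: {x + 16/51yz + 16/51, yz^2 - 3/8yz + z - 3/8}.
Label its elements g_1 = x + 16/51yz + 16/51, g_2 = yz^2 - 3/8yz + z - 3/8.

Reduce p = 4x^2 + 64/51xyz - 191/51x - 4 modulo G:
  leading term x^2: subtract (4x)·g_1 from 4x^2 + 64/51xyz - 191/51x - 4 → -5x - 4
  leading term x: subtract (-5)·g_1 from -5x - 4 → 80/51yz - 124/51
  leading term yz: no divisor's leading term divides it; move 80/51yz to the remainder.
  leading term 1: no divisor's leading term divides it; move -124/51 to the remainder.
  normal form = 80/51yz - 124/51.
The normal form is nonzero, so p ∉ I. Since p minus its normal form lies in I, I + (p) = I + (r) where r = 80/51yz - 124/51; decide whether this ideal is the whole ring.
Run Buchberger on G together with r (pairs among the g_i already reduce to 0 since G is a Gröbner basis):
g_1 = x + 16/51yz + 16/51, LT = x.
g_2 = yz^2 - 3/8yz + z - 3/8, LT = yz^2.
r = 80/51yz - 124/51, LT = yz.

S(g_2,r): lcm = yz^2. S = -3/8yz + 51/20z - 3/8.
  reduce S modulo (g_1, g_2, r):
  remainder 51/20z - 153/160 ≠ 0; add m_4 = 51/20z - 153/160 to the basis.

S(r,m_4): lcm = yz. S = 3/8y - 31/20.
  reduce S modulo (g_1, g_2, r, m_4):
  remainder 3/8y - 31/20 ≠ 0; add m_5 = 3/8y - 31/20 to the basis.

The other S-polynomials (S(g_1,g_2), S(g_1,r), S(g_1,m_4), S(g_2,m_4), S(g_1,m_5), S(g_2,m_5), S(r,m_5), S(m_4,m_5)) all reduce to 0 modulo the current basis, so we have a Gröbner basis.
Inter-reduce: drop elements whose leading term is divisible by another's, tail-reduce, and make monic.
Reduced Gröbner basis: {x + 4/5, y - 62/15, z - 3/8}.
The reduced Gröbner basis of I + (p) is {x + 4/5, y - 62/15, z - 3/8} ≠ {1}, a proper ideal, so the enlarged system stays consistent: p is independent of I, with normal form 80/51yz - 124/51.

4x^2 + 64/51xyz - 191/51x - 4 is independent of I; its normal form modulo I is 80/51yz - 124/51.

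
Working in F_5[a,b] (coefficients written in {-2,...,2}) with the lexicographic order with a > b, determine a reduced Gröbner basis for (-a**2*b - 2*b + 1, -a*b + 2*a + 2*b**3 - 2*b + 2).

f_1 = -a**2*b - 2*b + 1, LT = a**2*b.
f_2 = -a*b + 2*a + 2*b**3 - 2*b + 2, LT = a*b.

S(f_1,f_2): lcm = a**2*b. S = 2*a**2 + 2*a*b**3 - 2*a*b + 2*a + 2*b - 1.
  reduce S modulo (f_1, f_2):
  remainder 2*a**2 - a - b**5 - 2*b**4 - 2*b**3 + b**2 - 2*b + 1 ≠ 0; add g_3 = 2*a**2 - a - b**5 - 2*b**4 - 2*b**3 + b**2 - 2*b + 1 to the basis.

S(f_1,g_3): lcm = a**2*b. S = -2*a*b - 2*b**6 + b**5 + b**4 + 2*b**3 + b**2 - b - 1.
  reduce S modulo (f_1, f_2, g_3):
  remainder a - 2*b**6 + b**5 + b**4 - 2*b**3 + b**2 - 2*b ≠ 0; add g_4 = a - 2*b**6 + b**5 + b**4 - 2*b**3 + b**2 - 2*b to the basis.

S(f_1,g_4): lcm = a**2*b. S = 2*a*b**7 - a*b**6 - a*b**5 + 2*a*b**4 - a*b**3 + 2*a*b**2 + 2*b - 1.
  reduce S modulo (f_1, f_2, g_3, g_4):
  remainder -b**9 + b**8 + b**7 + b**6 - b**3 - 2*b**2 + 1 ≠ 0; add g_5 = -b**9 + b**8 + b**7 + b**6 - b**3 - 2*b**2 + 1 to the basis.

S(f_2,g_4): lcm = a*b. S = -2*a + 2*b**7 - b**6 - b**5 + 2*b**4 + 2*b**3 + 2*b**2 + 2*b - 2.
  reduce S modulo (f_1, f_2, g_3, g_4, g_5):
  remainder 2*b**7 + b**5 - b**4 - 2*b**3 - b**2 - 2*b - 2 ≠ 0; add g_6 = 2*b**7 + b**5 - b**4 - 2*b**3 - b**2 - 2*b - 2 to the basis.

The other S-polynomials (S(f_2,g_3), S(g_3,g_4), S(f_1,g_5), S(f_2,g_5), S(g_3,g_5), S(g_4,g_5), S(f_1,g_6), S(f_2,g_6), S(g_3,g_6), S(g_4,g_6), S(g_5,g_6)) all reduce to 0 modulo the current basis, so we have a Gröbner basis.
Inter-reduce: drop elements whose leading term is divisible by another's, tail-reduce, and make monic.

G = {a - 2*b**6 + b**5 + b**4 - 2*b**3 + b**2 - 2*b, b**7 - 2*b**5 + 2*b**4 - b**3 + 2*b**2 - b - 1}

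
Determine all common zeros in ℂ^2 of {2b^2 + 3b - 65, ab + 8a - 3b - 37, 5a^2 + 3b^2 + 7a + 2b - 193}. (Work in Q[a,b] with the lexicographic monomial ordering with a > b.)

Compute a lex Gröbner basis by Buchberger's algorithm.
f_1 = 2b^2 + 3b - 65, LT = b^2.
f_2 = ab + 8a - 3b - 37, LT = ab.
f_3 = 5a^2 + 7a + 3b^2 + 2b - 193, LT = a^2.

S(f_1,f_2): lcm = ab^2. S = -13/2ab - 65/2a + 3b^2 + 37b.
  leading term ab: subtract (-13/2)·f_2 from -13/2ab - 65/2a + 3b^2 + 37b → 39/2a + 3b^2 + 35/2b - 481/2
  leading term a: no divisor's leading term divides it; move 39/2a to the remainder.
  leading term b^2: subtract (3/2)·f_1 from 3b^2 + 35/2b - 481/2 → 13b - 143
  leading term b: no divisor's leading term divides it; move 13b to the remainder.
  leading term 1: no divisor's leading term divides it; move -143 to the remainder.
  remainder 39/2a + 13b - 143 ≠ 0; add h_4 = 39/2a + 13b - 143 to the basis.

S(f_1,f_3): leading monomials are coprime, so the S-polynomial reduces to 0 (Buchberger's first criterion).
S(f_2,f_3): lcm = a^2b. S = 8a^2 - 22/5ab - 37a - 3/5b^3 - 2/5b^2 + 193/5b.
  leading term a^2: subtract (8/5)·f_3 from 8a^2 - 22/5ab - 37a - 3/5b^3 - 2/5b^2 + 193/5b → -22/5ab - 241/5a - 3/5b^3 - 26/5b^2 + 177/5b + 1544/5
  leading term ab: subtract (-22/5)·f_2 from -22/5ab - 241/5a - 3/5b^3 - 26/5b^2 + 177/5b + 1544/5 → -13a - 3/5b^3 - 26/5b^2 + 111/5b + 146
  leading term a: subtract (-2/3)·h_4 from -13a - 3/5b^3 - 26/5b^2 + 111/5b + 146 → -3/5b^3 - 26/5b^2 + 463/15b + 152/3
  leading term b^3: subtract (-3/10b)·f_1 from -3/5b^3 - 26/5b^2 + 463/15b + 152/3 → -43/10b^2 + 341/30b + 152/3
  leading term b^2: subtract (-43/20)·f_1 from -43/10b^2 + 341/30b + 152/3 → 1069/60b - 1069/12
  leading term b: no divisor's leading term divides it; move 1069/60b to the remainder.
  leading term 1: no divisor's leading term divides it; move -1069/12 to the remainder.
  remainder 1069/60b - 1069/12 ≠ 0; add h_5 = 1069/60b - 1069/12 to the basis.

S(f_1,h_4): leading monomials are coprime, so the S-polynomial reduces to 0 (Buchberger's first criterion).
S(f_2,h_4): lcm = ab. S = 8a - 2/3b^2 + 13/3b - 37.
  leading term a: subtract (16/39)·h_4 from 8a - 2/3b^2 + 13/3b - 37 → -2/3b^2 - b + 65/3
  leading term b^2: subtract (-1/3)·f_1 from -2/3b^2 - b + 65/3 → 0
  remainder 0.

S(f_3,h_4): lcm = a^2. S = -2/3ab + 131/15a + 3/5b^2 + 2/5b - 193/5.
  leading term ab: subtract (-2/3)·f_2 from -2/3ab + 131/15a + 3/5b^2 + 2/5b - 193/5 → 211/15a + 3/5b^2 - 8/5b - 949/15
  leading term a: subtract (422/585)·h_4 from 211/15a + 3/5b^2 - 8/5b - 949/15 → 3/5b^2 - 494/45b + 359/9
  leading term b^2: subtract (3/10)·f_1 from 3/5b^2 - 494/45b + 359/9 → -1069/90b + 1069/18
  leading term b: subtract (-2/3)·h_5 from -1069/90b + 1069/18 → 0
  remainder 0.

S(f_1,h_5): lcm = b^2. S = 13/2b - 65/2.
  leading term b: subtract (390/1069)·h_5 from 13/2b - 65/2 → 0
  remainder 0.

S(f_2,h_5): lcm = ab. S = 13a - 3b - 37.
  leading term a: subtract (2/3)·h_4 from 13a - 3b - 37 → -35/3b + 175/3
  leading term b: subtract (-700/1069)·h_5 from -35/3b + 175/3 → 0
  remainder 0.

S(f_3,h_5): leading monomials are coprime, so the S-polynomial reduces to 0 (Buchberger's first criterion).
S(h_4,h_5): leading monomials are coprime, so the S-polynomial reduces to 0 (Buchberger's first criterion).
Every S-polynomial of the final basis reduces to 0, so we have a Gröbner basis.
Inter-reduce: drop elements whose leading term is divisible by another's, tail-reduce, and make monic.
Reduced Gröbner basis: {a - 4, b - 5}.

From the last basis element, b - 5 = 0, so b takes values in {5}. Each choice, substituted upward through the basis, yields the corresponding point(s) of the solution set.
  b = 5: the earlier basis element becomes a - 4 = 0, giving a = 4 — point (4, 5).

{(4, 5)}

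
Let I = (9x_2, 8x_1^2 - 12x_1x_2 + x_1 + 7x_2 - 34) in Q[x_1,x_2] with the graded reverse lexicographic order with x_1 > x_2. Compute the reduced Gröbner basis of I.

G = {x_1^2 + 1/8x_1 - 17/4, x_2}

This is the nonlinear analogue of row-reducing a linear system.

f_1 = 9x_2, LT = x_2.
f_2 = 8x_1^2 - 12x_1x_2 + x_1 + 7x_2 - 34, LT = x_1^2.

The S-polynomials (S(f_1,f_2)) all reduce to 0 modulo the current basis, so we have a Gröbner basis.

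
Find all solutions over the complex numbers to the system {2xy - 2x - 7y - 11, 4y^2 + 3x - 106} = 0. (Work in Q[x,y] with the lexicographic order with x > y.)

{(2, -5), (2*sqrt(46) + 39/2, 3 - sqrt(46)/4), (39/2 - 2*sqrt(46), sqrt(46)/4 + 3)}

Compute a lex Gröbner basis by Buchberger's algorithm.
f_1 = 2xy - 2x - 7y - 11, LT = xy.
f_2 = 3x + 4y^2 - 106, LT = x.

S(f_1,f_2): lcm = xy. S = -x - 4/3y^3 + 191/6y - 11/2.
  leading term x: subtract (-1/3)·f_2 from -x - 4/3y^3 + 191/6y - 11/2 → -4/3y^3 + 4/3y^2 + 191/6y - 245/6
  leading term y^3: no divisor's leading term divides it; move -4/3y^3 to the remainder.
  leading term y^2: no divisor's leading term divides it; move 4/3y^2 to the remainder.
  leading term y: no divisor's leading term divides it; move 191/6y to the remainder.
  leading term 1: no divisor's leading term divides it; move -245/6 to the remainder.
  remainder -4/3y^3 + 4/3y^2 + 191/6y - 245/6 ≠ 0; add h_3 = -4/3y^3 + 4/3y^2 + 191/6y - 245/6 to the basis.

The other S-polynomials (S(f_1,h_3), S(f_2,h_3)) all reduce to 0 modulo the current basis, so we have a Gröbner basis.
Inter-reduce: drop elements whose leading term is divisible by another's, tail-reduce, and make monic.
Reduced Gröbner basis: {x + 4/3y^2 - 106/3, y^3 - y^2 - 191/8y + 245/8}.

Elimination: the polynomial y^3 - y^2 - 191/8y + 245/8 lies in the elimination ideal for y, so y ∈ {-5, 3 - sqrt(46)/4, sqrt(46)/4 + 3}. For each such y, the remaining basis elements (now univariate) give the rest of the solution.
  y = -5: the earlier basis element becomes x - 2 = 0, giving x = 2 — point (2, -5).
  y = 3 - sqrt(46)/4: the earlier basis element becomes x - 39/2 - 2*sqrt(46) = 0, giving x = 2*sqrt(46) + 39/2 — point (2*sqrt(46) + 39/2, 3 - sqrt(46)/4).
  y = sqrt(46)/4 + 3: the earlier basis element becomes x - 39/2 + 2*sqrt(46) = 0, giving x = 39/2 - 2*sqrt(46) — point (39/2 - 2*sqrt(46), sqrt(46)/4 + 3).
This is the nonlinear analogue of row-reducing a linear system.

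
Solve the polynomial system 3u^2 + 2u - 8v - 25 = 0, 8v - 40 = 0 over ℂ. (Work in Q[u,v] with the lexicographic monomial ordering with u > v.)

Compute a lex Gröbner basis by Buchberger's algorithm.
f_1 = 3u^2 + 2u - 8v - 25, LT = u^2.
f_2 = 8v - 40, LT = v.

S(f_1,f_2): leading monomials are coprime, so the S-polynomial reduces to 0 (Buchberger's first criterion).
Every S-polynomial of the final basis reduces to 0, so we have a Gröbner basis.
Inter-reduce: drop elements whose leading term is divisible by another's, tail-reduce, and make monic.
Reduced Gröbner basis: {u^2 + 2/3u - 65/3, v - 5}.

Elimination: the polynomial v - 5 lies in the elimination ideal for v, so v ∈ {5}. For each such v, the remaining basis elements (now univariate) give the rest of the solution.
  v = 5: the earlier basis element becomes u^2 + 2/3u - 65/3 = 0, giving u = -5, 13/3 — points (-5, 5), (13/3, 5).
Substituting each solution back into the original system confirms all equations vanish.

{(-5, 5), (13/3, 5)}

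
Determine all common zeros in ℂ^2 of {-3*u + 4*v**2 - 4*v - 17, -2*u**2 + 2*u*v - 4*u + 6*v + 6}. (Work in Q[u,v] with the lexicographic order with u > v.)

Compute a lex Gröbner basis by Buchberger's algorithm.
f_1 = -3*u + 4*v**2 - 4*v - 17, LT = u.
f_2 = -2*u**2 + 2*u*v - 4*u + 6*v + 6, LT = u**2.

S(f_1,f_2): lcm = u**2. S = -4/3*u*v**2 + 7/3*u*v + 11/3*u + 3*v + 3.
  leading term u*v**2: subtract (4/9*v**2)·f_1 from -4/3*u*v**2 + 7/3*u*v + 11/3*u + 3*v + 3 → 7/3*u*v + 11/3*u - 16/9*v**4 + 16/9*v**3 + 68/9*v**2 + 3*v + 3
  leading term u*v: subtract (-7/9*v)·f_1 from 7/3*u*v + 11/3*u - 16/9*v**4 + 16/9*v**3 + 68/9*v**2 + 3*v + 3 → 11/3*u - 16/9*v**4 + 44/9*v**3 + 40/9*v**2 - 92/9*v + 3
  leading term u: subtract (-11/9)·f_1 from 11/3*u - 16/9*v**4 + 44/9*v**3 + 40/9*v**2 - 92/9*v + 3 → -16/9*v**4 + 44/9*v**3 + 28/3*v**2 - 136/9*v - 160/9
  leading term v**4: no divisor's leading term divides it; move -16/9*v**4 to the remainder.
  leading term v**3: no divisor's leading term divides it; move 44/9*v**3 to the remainder.
  leading term v**2: no divisor's leading term divides it; move 28/3*v**2 to the remainder.
  leading term v: no divisor's leading term divides it; move -136/9*v to the remainder.
  leading term 1: no divisor's leading term divides it; move -160/9 to the remainder.
  remainder -16/9*v**4 + 44/9*v**3 + 28/3*v**2 - 136/9*v - 160/9 ≠ 0; add h_3 = -16/9*v**4 + 44/9*v**3 + 28/3*v**2 - 136/9*v - 160/9 to the basis.

The other S-polynomials (S(f_1,h_3), S(f_2,h_3)) all reduce to 0 modulo the current basis, so we have a Gröbner basis.
Inter-reduce: drop elements whose leading term is divisible by another's, tail-reduce, and make monic.
Reduced Gröbner basis: {u - 4/3*v**2 + 4/3*v + 17/3, v**4 - 11/4*v**3 - 21/4*v**2 + 17/2*v + 10}.

From the last basis element, v**4 - 11/4*v**3 - 21/4*v**2 + 17/2*v + 10 = 0, so v takes values in {-1, 2, 7/8 - 3*sqrt(41)/8, 7/8 + 3*sqrt(41)/8}. Each choice, substituted upward through the basis, yields the corresponding point(s) of the solution set.
  v = -1: the earlier basis element becomes u + 3 = 0, giving u = -3 — point (-3, -1).
  v = 2: the earlier basis element becomes u + 3 = 0, giving u = -3 — point (-3, 2).
  v = 7/8 - 3*sqrt(41)/8: the earlier basis element becomes u - 15/8 + 3*sqrt(41)/8 = 0, giving u = 15/8 - 3*sqrt(41)/8 — point (15/8 - 3*sqrt(41)/8, 7/8 - 3*sqrt(41)/8).
  v = 7/8 + 3*sqrt(41)/8: the earlier basis element becomes u - 3*sqrt(41)/8 - 15/8 = 0, giving u = 15/8 + 3*sqrt(41)/8 — point (15/8 + 3*sqrt(41)/8, 7/8 + 3*sqrt(41)/8).

{(-3, -1), (-3, 2), (15/8 - 3*sqrt(41)/8, 7/8 - 3*sqrt(41)/8), (15/8 + 3*sqrt(41)/8, 7/8 + 3*sqrt(41)/8)}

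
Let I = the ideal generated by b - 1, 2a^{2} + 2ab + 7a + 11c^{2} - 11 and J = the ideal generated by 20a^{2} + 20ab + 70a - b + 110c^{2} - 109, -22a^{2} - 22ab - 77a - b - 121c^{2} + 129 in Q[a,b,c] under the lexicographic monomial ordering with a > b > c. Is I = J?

No, the ideals differ.

Equality of ideals is decidable: compute both reduced Gröbner bases (unique for the ordering) and check whether they agree.
Buchberger on the first generating set:
f_1 = b - 1, LT = b.
f_2 = 2a^{2} + 2ab + 7a + 11c^{2} - 11, LT = a^{2}.

The S-polynomials (S(f_1,f_2)) all reduce to 0 modulo the current basis, so we have a Gröbner basis.
Inter-reduce: drop elements whose leading term is divisible by another's, tail-reduce, and make monic.
Reduced Gröbner basis: {a^{2} + \tfrac{9}{2}a + \tfrac{11}{2}c^{2} - \tfrac{11}{2}, b - 1}.

Buchberger on the second generating set:
h_1 = 20a^{2} + 20ab + 70a - b + 110c^{2} - 109, LT = a^{2}.
h_2 = -22a^{2} - 22ab - 77a - b - 121c^{2} + 129, LT = a^{2}.

S(h_1,h_2): lcm = a^{2}. S = -\tfrac{21}{220}b + \tfrac{91}{220}.
  leading term b: no divisor's leading term divides it; move -\tfrac{21}{220}b to the remainder.
  leading term 1: no divisor's leading term divides it; move \tfrac{91}{220} to the remainder.
  remainder -\tfrac{21}{220}b + \tfrac{91}{220} ≠ 0; add k_3 = -\tfrac{21}{220}b + \tfrac{91}{220} to the basis.

The other S-polynomials (S(h_1,k_3), S(h_2,k_3)) all reduce to 0 modulo the current basis, so we have a Gröbner basis.
Inter-reduce: drop elements whose leading term is divisible by another's, tail-reduce, and make monic.
Reduced Gröbner basis: {a^{2} + \tfrac{47}{6}a + \tfrac{11}{2}c^{2} - \tfrac{17}{3}, b - \tfrac{13}{3}}.

These differ, so the ideals are not equal.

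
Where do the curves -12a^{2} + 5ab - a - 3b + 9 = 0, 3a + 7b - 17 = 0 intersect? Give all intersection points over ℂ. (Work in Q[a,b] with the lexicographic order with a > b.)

{(1, 2), (-4/33, 191/77)}

Compute a lex Gröbner basis by Buchberger's algorithm.
f_1 = -12a^{2} + 5ab - a - 3b + 9, LT = a^{2}.
f_2 = 3a + 7b - 17, LT = a.

S(f_1,f_2): lcm = a^{2}. S = -\tfrac{11}{4}ab + \tfrac{23}{4}a + \tfrac{1}{4}b - \tfrac{3}{4}.
  leading term ab: subtract (-\tfrac{11}{12}b)·f_2 from -\tfrac{11}{4}ab + \tfrac{23}{4}a + \tfrac{1}{4}b - \tfrac{3}{4} → \tfrac{23}{4}a + \tfrac{77}{12}b^{2} - \tfrac{46}{3}b - \tfrac{3}{4}
  leading term a: subtract (\tfrac{23}{12})·f_2 from \tfrac{23}{4}a + \tfrac{77}{12}b^{2} - \tfrac{46}{3}b - \tfrac{3}{4} → \tfrac{77}{12}b^{2} - \tfrac{115}{4}b + \tfrac{191}{6}
  leading term b^{2}: no divisor's leading term divides it; move \tfrac{77}{12}b^{2} to the remainder.
  leading term b: no divisor's leading term divides it; move -\tfrac{115}{4}b to the remainder.
  leading term 1: no divisor's leading term divides it; move \tfrac{191}{6} to the remainder.
  remainder \tfrac{77}{12}b^{2} - \tfrac{115}{4}b + \tfrac{191}{6} ≠ 0; add h_3 = \tfrac{77}{12}b^{2} - \tfrac{115}{4}b + \tfrac{191}{6} to the basis.

The other S-polynomials (S(f_1,h_3), S(f_2,h_3)) all reduce to 0 modulo the current basis, so we have a Gröbner basis.
Inter-reduce: drop elements whose leading term is divisible by another's, tail-reduce, and make monic.
Reduced Gröbner basis: {a + \tfrac{7}{3}b - \tfrac{17}{3}, b^{2} - \tfrac{345}{77}b + \tfrac{382}{77}}.

A lex Gröbner basis eliminates variables successively. Here b^{2} - \tfrac{345}{77}b + \tfrac{382}{77} depends only on b, with roots {2, 191/77}; lifting each root through the earlier basis elements recovers the full solutions.
  b = 2: the earlier basis element becomes a - 1 = 0, giving a = 1 — point (1, 2).
  b = 191/77: the earlier basis element becomes a + \tfrac{4}{33} = 0, giving a = -4/33 — point (-4/33, 191/77).
Substituting each solution back into the original system confirms all equations vanish.
Zero-dimensionality of the ideal guarantees finitely many solutions over ℂ.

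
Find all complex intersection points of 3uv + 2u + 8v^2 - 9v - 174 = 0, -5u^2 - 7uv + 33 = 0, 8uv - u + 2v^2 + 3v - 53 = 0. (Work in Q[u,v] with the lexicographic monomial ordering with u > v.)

Compute a lex Gröbner basis by Buchberger's algorithm.
f_1 = 3uv + 2u + 8v^2 - 9v - 174, LT = uv.
f_2 = -5u^2 - 7uv + 33, LT = u^2.
f_3 = 8uv - u + 2v^2 + 3v - 53, LT = uv.

S(f_1,f_2): lcm = u^2v. S = 2/3u^2 + 19/15uv^2 - 3uv - 58u + 33/5v.
  reduce S modulo (f_1, f_2, f_3):
  remainder -1480/27u - 152/45v^3 + 2233/135v^2 + 986/15v - 12272/45 ≠ 0; add h_4 = -1480/27u - 152/45v^3 + 2233/135v^2 + 986/15v - 12272/45 to the basis.

S(f_1,f_3): lcm = uv. S = 19/24u + 29/12v^2 - 27/8v - 411/8.
  reduce S modulo (f_1, f_2, f_3, h_4):
  remainder -361/7400v^3 + 157209/59200v^2 - 71799/29600v - 409321/7400 ≠ 0; add h_5 = -361/7400v^3 + 157209/59200v^2 - 71799/29600v - 409321/7400 to the basis.

S(f_2,f_3): lcm = u^2v. S = 1/8u^2 + 23/20uv^2 - 3/8uv + 53/8u - 33/5v.
  reduce S modulo (f_1, f_2, f_3, h_4, h_5):
  remainder -1320371/7220v^2 + 3474513/14440v + 14037481/3610 ≠ 0; add h_6 = -1320371/7220v^2 + 3474513/14440v + 14037481/3610 to the basis.

S(f_1,h_4): lcm = uv. S = 2/3u - 57/925v^4 + 2233/7400v^3 + 42911/11100v^2 - 7377/925v - 58.
  reduce S modulo (f_1, f_2, f_3, h_4, h_5, h_6):
  remainder 867894987/200696392v + 867894987/50174098 ≠ 0; add h_7 = 867894987/200696392v + 867894987/50174098 to the basis.

The other S-polynomials (S(f_2,h_4), S(f_3,h_4), S(f_1,h_5), S(f_2,h_5), S(f_3,h_5), S(h_4,h_5), S(f_1,h_6), S(f_2,h_6), S(f_3,h_6), S(h_4,h_6), S(h_5,h_6), S(f_1,h_7), S(f_2,h_7), S(f_3,h_7), S(h_4,h_7), S(h_5,h_7), S(h_6,h_7)) all reduce to 0 modulo the current basis, so we have a Gröbner basis.
Inter-reduce: drop elements whose leading term is divisible by another's, tail-reduce, and make monic.
Reduced Gröbner basis: {u + 1, v + 4}.

Elimination: the polynomial v + 4 lies in the elimination ideal for v, so v ∈ {-4}. For each such v, the remaining basis elements (now univariate) give the rest of the solution.
  v = -4: the earlier basis element becomes u + 1 = 0, giving u = -1 — point (-1, -4).

{(-1, -4)}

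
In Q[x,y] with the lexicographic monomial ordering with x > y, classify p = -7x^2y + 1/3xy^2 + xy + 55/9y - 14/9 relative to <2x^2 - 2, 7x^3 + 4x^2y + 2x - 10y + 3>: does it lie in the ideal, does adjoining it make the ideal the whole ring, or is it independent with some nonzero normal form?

First compute the reduced Gröbner basis of I by Buchberger's algorithm.
f_1 = 2x^2 - 2, LT = x^2.
f_2 = 7x^3 + 4x^2y + 2x - 10y + 3, LT = x^3.

S(f_1,f_2): lcm = x^3. S = -4/7x^2y - 9/7x + 10/7y - 3/7.
  leading term x^2y: subtract (-2/7y)·f_1 from -4/7x^2y - 9/7x + 10/7y - 3/7 → -9/7x + 6/7y - 3/7
  leading term x: no divisor's leading term divides it; move -9/7x to the remainder.
  leading term y: no divisor's leading term divides it; move 6/7y to the remainder.
  leading term 1: no divisor's leading term divides it; move -3/7 to the remainder.
  remainder -9/7x + 6/7y - 3/7 ≠ 0; add h_3 = -9/7x + 6/7y - 3/7 to the basis.

S(f_1,h_3): lcm = x^2. S = 2/3xy - 1/3x - 1.
  leading term xy: subtract (-14/27y)·h_3 from 2/3xy - 1/3x - 1 → -1/3x + 4/9y^2 - 2/9y - 1
  leading term x: subtract (7/27)·h_3 from -1/3x + 4/9y^2 - 2/9y - 1 → 4/9y^2 - 4/9y - 8/9
  leading term y^2: no divisor's leading term divides it; move 4/9y^2 to the remainder.
  leading term y: no divisor's leading term divides it; move -4/9y to the remainder.
  leading term 1: no divisor's leading term divides it; move -8/9 to the remainder.
  remainder 4/9y^2 - 4/9y - 8/9 ≠ 0; add h_4 = 4/9y^2 - 4/9y - 8/9 to the basis.

S(f_2,h_3): lcm = x^3. S = 26/21x^2y - 1/3x^2 + 2/7x - 10/7y + 3/7.
  leading term x^2y: subtract (13/21y)·f_1 from 26/21x^2y - 1/3x^2 + 2/7x - 10/7y + 3/7 → -1/3x^2 + 2/7x - 4/21y + 3/7
  leading term x^2: subtract (-1/6)·f_1 from -1/3x^2 + 2/7x - 4/21y + 3/7 → 2/7x - 4/21y + 2/21
  leading term x: subtract (-2/9)·h_3 from 2/7x - 4/21y + 2/21 → 0
  remainder 0.

S(f_1,h_4): leading monomials are coprime, so the S-polynomial reduces to 0 (Buchberger's first criterion).
S(f_2,h_4): leading monomials are coprime, so the S-polynomial reduces to 0 (Buchberger's first criterion).
S(h_3,h_4): leading monomials are coprime, so the S-polynomial reduces to 0 (Buchberger's first criterion).
Every S-polynomial of the final basis reduces to 0, so we have a Gröbner basis.
Inter-reduce: drop elements whose leading term is divisible by another's, tail-reduce, and make monic.
Reduced Gröbner basis: {x - 2/3y + 1/3, y^2 - y - 2}.
Label its elements g_1 = x - 2/3y + 1/3, g_2 = y^2 - y - 2.

Reduce p = -7x^2y + 1/3xy^2 + xy + 55/9y - 14/9 modulo G:
  leading term x^2y: subtract (-7xy)·g_1 from -7x^2y + 1/3xy^2 + xy + 55/9y - 14/9 → -13/3xy^2 + 10/3xy + 55/9y - 14/9
  leading term xy^2: subtract (-13/3y^2)·g_1 from -13/3xy^2 + 10/3xy + 55/9y - 14/9 → 10/3xy - 26/9y^3 + 13/9y^2 + 55/9y - 14/9
  leading term xy: subtract (10/3y)·g_1 from 10/3xy - 26/9y^3 + 13/9y^2 + 55/9y - 14/9 → -26/9y^3 + 11/3y^2 + 5y - 14/9
  leading term y^3: subtract (-26/9y)·g_2 from -26/9y^3 + 11/3y^2 + 5y - 14/9 → 7/9y^2 - 7/9y - 14/9
  leading term y^2: subtract (7/9)·g_2 from 7/9y^2 - 7/9y - 14/9 → 0
  normal form = 0.
Since the normal form is 0, p ∈ I.

Ideal membership is decidable via reduction modulo a Gröbner basis.

-7x^2y + 1/3xy^2 + xy + 55/9y - 14/9 lies in I (it reduces to 0).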